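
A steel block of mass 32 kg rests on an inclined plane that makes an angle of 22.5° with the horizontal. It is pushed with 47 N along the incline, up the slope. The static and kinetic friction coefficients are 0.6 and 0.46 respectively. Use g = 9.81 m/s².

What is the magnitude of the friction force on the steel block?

The normal reaction is N = m g cos θ = 290 N.
For equilibrium along the incline the friction force must supply f = m g sin θ − P = 120.1 − 47 = 73.13 N (positive meaning up-slope).
Static friction can supply at most μ_s N = 174 N.
Since |73.13| ≤ 174 N, static friction is sufficient; f equals the required value, not μ_s N.

f ≈ 73.1 N (up the incline)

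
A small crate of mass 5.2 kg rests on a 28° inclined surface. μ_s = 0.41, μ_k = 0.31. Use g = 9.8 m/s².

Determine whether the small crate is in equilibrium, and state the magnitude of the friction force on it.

N = m g cos θ = 45 N.
Down-slope weight component: m g sin θ = 23.9 N.
μ_s N = 18.4 N.
23.9 > 18.4 N, so it slides; kinetic friction f = μ_k N = 0.31×45 = 13.9 N.

f ≈ 13.9 N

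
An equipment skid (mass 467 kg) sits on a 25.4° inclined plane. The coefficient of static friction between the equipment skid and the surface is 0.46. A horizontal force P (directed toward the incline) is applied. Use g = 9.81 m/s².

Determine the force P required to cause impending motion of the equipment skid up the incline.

At impending motion up the slope, friction acts down-slope at its limit: f = μ_s N.
Perpendicular to the incline: N = m g cos θ + P sin θ.
Along the incline: P cos θ = m g sin θ + μ_s N = m g sin θ + μ_s (m g cos θ + P sin θ).
Solving, P (cos θ − μ_s sin θ) = m g (sin θ + μ_s cos θ), so P = 467×9.81×(sin 25.4° + 0.46 cos 25.4°)/(cos 25.4° − 0.46 sin 25.4°) = 4580×0.8445/0.706 = 5480 N.

P ≈ 5480 N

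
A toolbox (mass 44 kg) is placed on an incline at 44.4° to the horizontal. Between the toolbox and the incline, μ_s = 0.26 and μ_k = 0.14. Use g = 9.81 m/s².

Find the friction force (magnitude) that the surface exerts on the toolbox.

f ≈ 43.2 N (up the incline)

The normal reaction is N = m g cos θ = 308.4 N.
Along the slope the weight component is m g sin θ = 302 N; friction must supply exactly this, acting up-slope.
Maximum static friction available: μ_s N = 0.26 × 308.4 = 80.18 N.
|302| exceeds 80.18 N, so the toolbox slips down-slope; friction is kinetic, f = μ_k N = 0.14×308.4 = 43.2 N.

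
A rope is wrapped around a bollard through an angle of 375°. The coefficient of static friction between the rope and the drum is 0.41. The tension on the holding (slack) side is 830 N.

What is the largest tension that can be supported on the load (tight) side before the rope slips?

T_max ≈ 12100 N

At impending slip the capstan equation gives T₂/T₁ = e^{μβ} with β in radians.
β = 375° × π/180 = 6.545 rad.
e^{μβ} = e^{0.41×6.545} = 14.64.
T₂ = T₁ · e^{μβ} = 830 × 14.64 = 12100 N.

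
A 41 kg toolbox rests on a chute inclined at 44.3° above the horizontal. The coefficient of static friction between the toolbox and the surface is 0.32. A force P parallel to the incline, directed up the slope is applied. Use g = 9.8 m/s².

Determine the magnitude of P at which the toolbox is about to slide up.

At impending motion up the slope, friction acts down-slope at its limit: f = μ_s N.
P is parallel to the surface, so N = m g cos θ = 288 N.
Along the incline: P = m g sin θ + μ_s N = 281 + 0.32×288 = 373 N.

P ≈ 373 N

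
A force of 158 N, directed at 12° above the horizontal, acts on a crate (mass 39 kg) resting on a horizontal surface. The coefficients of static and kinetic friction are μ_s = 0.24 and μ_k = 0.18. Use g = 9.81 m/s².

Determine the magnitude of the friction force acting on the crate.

The vertical component of P reduces the normal force: N = m g − P sin α = 382.6 − 32.85 = 349.7 N.
Horizontally, friction must balance P cos α = 154.5 N.
μ_s N = 0.24 × 349.7 = 83.94 N.
154.5 > 83.94 N → the crate slides; f = μ_k N = 0.18×349.7 = 63 N.

f ≈ 63 N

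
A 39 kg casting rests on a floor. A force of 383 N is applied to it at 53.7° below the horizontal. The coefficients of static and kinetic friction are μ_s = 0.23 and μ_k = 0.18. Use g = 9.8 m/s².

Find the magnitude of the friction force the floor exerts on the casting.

f ≈ 124 N

The vertical component of P adds to the normal force: N = m g + P sin α = 382.2 + 308.7 = 690.9 N.
For equilibrium, f = P cos α = 383×cos 53.7° = 226.7 N.
μ_s N = 0.23 × 690.9 = 158.9 N.
The required friction exceeds μ_s N, so the casting moves and f = μ_k N = 124 N.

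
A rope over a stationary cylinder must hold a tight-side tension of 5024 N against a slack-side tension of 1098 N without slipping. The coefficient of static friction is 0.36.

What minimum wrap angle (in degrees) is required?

T₂/T₁ = e^{μβ} → β = ln(T₂/T₁)/μ.
β = ln(5024/1098)/0.36 = 1.521/0.36 = 4.224 rad.
In degrees: β = 4.224 × 180/π = 242°.

β_min ≈ 242°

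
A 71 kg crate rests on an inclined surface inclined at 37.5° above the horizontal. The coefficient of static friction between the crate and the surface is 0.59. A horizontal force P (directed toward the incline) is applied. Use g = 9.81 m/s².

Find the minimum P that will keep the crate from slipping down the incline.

P_min ≈ 85 N

The crate tends to slide down (tan θ > μ_s), so at the point of impending slip friction acts up-slope at its limit: f = μ_s N.
Perpendicular to the incline: N = m g cos θ + P sin θ.
Along the incline: P cos θ + μ_s N = m g sin θ, i.e. P cos θ + μ_s (m g cos θ + P sin θ) = m g sin θ.
Solving, P (cos θ + μ_s sin θ) = m g (sin θ − μ_s cos θ), so P = 697×0.1407/1.153 = 85 N.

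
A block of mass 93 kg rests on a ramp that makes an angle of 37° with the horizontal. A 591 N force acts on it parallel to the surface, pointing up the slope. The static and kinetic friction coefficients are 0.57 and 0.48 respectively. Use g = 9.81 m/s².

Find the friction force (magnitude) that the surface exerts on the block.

f ≈ 41.9 N (down the incline)

The normal reaction is N = m g cos θ = 728.6 N.
The friction needed for equilibrium is m g sin θ − P = 549.1 − 591 = -41.95 N, measured positive up-slope.
Maximum static friction available: μ_s N = 0.57 × 728.6 = 415.3 N.
Since |-41.95| ≤ 415.3 N, static friction is sufficient; f equals the required value, not μ_s N.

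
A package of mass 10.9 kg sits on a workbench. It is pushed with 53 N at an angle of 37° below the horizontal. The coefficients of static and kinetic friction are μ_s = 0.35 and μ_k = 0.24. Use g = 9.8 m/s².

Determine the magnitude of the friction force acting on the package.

f ≈ 42.3 N

Vertical equilibrium gives N = m g + P sin α = 138.7 N.
Horizontally, friction must balance P cos α = 42.33 N.
μ_s N = 0.35 × 138.7 = 48.55 N.
42.33 ≤ 48.55 N → static; friction equals the required 42.3 N.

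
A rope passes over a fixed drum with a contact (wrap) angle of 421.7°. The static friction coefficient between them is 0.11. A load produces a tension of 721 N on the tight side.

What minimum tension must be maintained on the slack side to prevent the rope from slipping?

T_min ≈ 321 N

Capstan equation at impending slip: T_tight/T_slack = e^{μβ}.
β = 421.7° = 7.36 rad; e^{μβ} = e^{0.11×7.36} = 2.247.
T_slack = T_tight / e^{μβ} = 721 / 2.247 = 321 N.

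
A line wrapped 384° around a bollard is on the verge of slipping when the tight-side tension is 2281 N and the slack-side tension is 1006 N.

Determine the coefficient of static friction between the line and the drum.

T₂/T₁ = e^{μβ} → μ = ln(T₂/T₁)/β.
β = 384° = 6.702 rad.
μ = ln(2281/1006)/6.702 = ln(2.267)/6.702 = 0.122.

μ ≈ 0.122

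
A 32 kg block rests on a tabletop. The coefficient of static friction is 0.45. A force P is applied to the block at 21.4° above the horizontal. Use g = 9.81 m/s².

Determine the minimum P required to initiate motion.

P ≈ 129 N

N = m g − P sin α (the pull lifts the block).
At impending slip, P cos α = μ_s N = μ_s (m g − P sin α).
Solving: P (cos α + μ_s sin α) = μ_s m g → P = 0.45×314/(cos 21.4° + 0.45 sin 21.4°) = 141/1.095 = 129 N.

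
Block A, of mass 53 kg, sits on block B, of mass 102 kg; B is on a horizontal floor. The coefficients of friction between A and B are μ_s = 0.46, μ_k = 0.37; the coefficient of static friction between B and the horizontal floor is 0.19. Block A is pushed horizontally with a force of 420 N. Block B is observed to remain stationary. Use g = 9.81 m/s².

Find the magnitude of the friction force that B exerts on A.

Normal force at the A–B interface: N₁ = m_A g = 519.9 N.
So the A–B interface can sustain at most μ_s N₁ = 239.2 N of static friction.
P = 420 N exceeds that limit, so A slips over B and the interface friction becomes kinetic: f₁ = μ_k N₁ = 0.37×519.9 = 192 N.
By Newton's third law B feels 192 N forward from A. With B stationary, the floor's static friction on B balances it: f₂ = 192 N (well within μ_s(m_A+m_B)g = 288.9 N).

f ≈ 192 N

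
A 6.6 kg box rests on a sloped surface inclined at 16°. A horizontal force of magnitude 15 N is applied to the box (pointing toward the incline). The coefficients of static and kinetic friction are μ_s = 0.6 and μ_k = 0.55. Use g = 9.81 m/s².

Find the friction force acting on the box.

Normal direction: N = m g cos θ + P sin θ = 66.37 N.
Along the incline, the net driving force (taking up-slope positive) is P cos θ − m g sin θ = 14.42 − 17.85 = -3.427 N, so equilibrium requires friction f = 3.427 N (up-slope).
Maximum static friction: μ_s N = 0.6 × 66.37 = 39.82 N.
|f_req| = 3.427 ≤ 39.82 N → the box is in equilibrium; friction equals the required value.

f ≈ 3.43 N (up the incline)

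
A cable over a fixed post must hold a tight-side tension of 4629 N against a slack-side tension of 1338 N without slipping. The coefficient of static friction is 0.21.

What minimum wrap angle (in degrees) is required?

β_min ≈ 339°

T₂/T₁ = e^{μβ} → β = ln(T₂/T₁)/μ.
β = ln(4629/1338)/0.21 = 1.241/0.21 = 5.91 rad.
In degrees: β = 5.91 × 180/π = 339°.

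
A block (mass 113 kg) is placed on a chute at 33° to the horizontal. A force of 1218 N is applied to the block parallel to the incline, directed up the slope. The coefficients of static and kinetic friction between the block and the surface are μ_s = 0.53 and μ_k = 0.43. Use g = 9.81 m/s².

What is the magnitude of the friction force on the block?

f ≈ 400 N (down the incline)

Normal force: N = m g cos θ = 113 × 9.81 × cos 33° = 929.7 N.
Parallel to the incline, ΣF = 0 gives f = m g sin θ − P = 603.7 − 1218 = -614.3 N (up-slope positive).
The static-friction ceiling is μ_s N = 0.53 × 929.7 = 492.7 N.
|-614.3| exceeds 492.7 N, so the block slips up-slope; friction is kinetic, f = μ_k N = 0.43×929.7 = 400 N.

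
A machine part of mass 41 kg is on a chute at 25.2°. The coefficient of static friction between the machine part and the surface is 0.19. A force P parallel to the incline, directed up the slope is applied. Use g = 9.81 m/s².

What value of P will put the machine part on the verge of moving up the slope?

P ≈ 240 N

At impending motion up the slope, friction acts down-slope at its limit: f = μ_s N.
P is parallel to the surface, so N = m g cos θ = 364 N.
Along the incline: P = m g sin θ + μ_s N = 171 + 0.19×364 = 240 N.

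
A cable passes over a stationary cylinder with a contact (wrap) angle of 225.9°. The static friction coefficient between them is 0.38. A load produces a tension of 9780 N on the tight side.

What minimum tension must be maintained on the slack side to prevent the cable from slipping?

Capstan equation at impending slip: T_tight/T_slack = e^{μβ}.
β = 225.9° = 3.943 rad; e^{μβ} = e^{0.38×3.943} = 4.474.
T_slack = T_tight / e^{μβ} = 9780 / 4.474 = 2190 N.

T_min ≈ 2190 N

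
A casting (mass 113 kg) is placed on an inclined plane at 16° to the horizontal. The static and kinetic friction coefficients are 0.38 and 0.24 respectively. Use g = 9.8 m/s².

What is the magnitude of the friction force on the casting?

Normal force: N = m g cos θ = 113 × 9.8 × cos 16° = 1065 N.
Along the slope the weight component is m g sin θ = 305.2 N; friction must supply exactly this, acting up-slope.
The static-friction ceiling is μ_s N = 0.38 × 1065 = 404.5 N.
Since |305.2| ≤ 404.5 N, the casting remains in static equilibrium and friction takes exactly the required value.

f ≈ 305 N (up the incline)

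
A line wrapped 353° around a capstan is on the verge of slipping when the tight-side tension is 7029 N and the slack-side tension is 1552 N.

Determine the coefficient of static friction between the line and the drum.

T₂/T₁ = e^{μβ} → μ = ln(T₂/T₁)/β.
β = 353° = 6.161 rad.
μ = ln(7029/1552)/6.161 = ln(4.529)/6.161 = 0.245.

μ ≈ 0.245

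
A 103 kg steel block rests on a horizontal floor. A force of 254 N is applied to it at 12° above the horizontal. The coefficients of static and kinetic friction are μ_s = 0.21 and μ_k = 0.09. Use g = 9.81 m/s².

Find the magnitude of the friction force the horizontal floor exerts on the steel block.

N = m g − P sin α = 1010 − 254×sin 12° = 957.6 N.
The horizontal driving force is P cos α = 248.4 N, so equilibrium needs friction f = 248.4 N.
The static-friction limit is μ_s N = 201.1 N.
248.4 > 201.1 N → the steel block slides; f = μ_k N = 0.09×957.6 = 86.2 N.

f ≈ 86.2 N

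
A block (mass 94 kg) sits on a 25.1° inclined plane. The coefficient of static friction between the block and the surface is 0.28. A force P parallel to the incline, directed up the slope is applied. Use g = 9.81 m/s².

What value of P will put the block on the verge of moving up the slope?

P ≈ 625 N

At impending motion up the slope, friction acts down-slope at its limit: f = μ_s N.
P is parallel to the surface, so N = m g cos θ = 835 N.
Along the incline: P = m g sin θ + μ_s N = 391 + 0.28×835 = 625 N.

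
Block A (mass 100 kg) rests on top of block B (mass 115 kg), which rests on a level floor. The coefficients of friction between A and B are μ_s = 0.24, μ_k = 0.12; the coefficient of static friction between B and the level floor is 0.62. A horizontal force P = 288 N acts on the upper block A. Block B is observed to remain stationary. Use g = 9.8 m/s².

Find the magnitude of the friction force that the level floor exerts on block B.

f ≈ 118 N

The normal force B exerts on A is simply A's weight, N₁ = 980 N.
So the A–B interface can sustain at most μ_s N₁ = 235.2 N of static friction.
Since P = 288 N > 235.2 N, A slides on B; the A–B friction is kinetic: f₁ = μ_k N₁ = 0.12×980 = 118 N.
By Newton's third law B feels 118 N forward from A. With B stationary, the floor's static friction on B balances it: f₂ = 118 N (well within μ_s(m_A+m_B)g = 1306 N).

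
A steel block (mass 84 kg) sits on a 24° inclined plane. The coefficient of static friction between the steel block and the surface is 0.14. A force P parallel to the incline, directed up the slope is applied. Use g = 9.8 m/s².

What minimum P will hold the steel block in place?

The steel block tends to slide down (tan θ > μ_s), so at the point of impending slip friction acts up-slope at its limit: f = μ_s N.
P is parallel to the surface, so N = m g cos θ = 752 N.
Along the incline: P + μ_s N = m g sin θ, so P = 335 − 0.14×752 = 230 N.

P_min ≈ 230 N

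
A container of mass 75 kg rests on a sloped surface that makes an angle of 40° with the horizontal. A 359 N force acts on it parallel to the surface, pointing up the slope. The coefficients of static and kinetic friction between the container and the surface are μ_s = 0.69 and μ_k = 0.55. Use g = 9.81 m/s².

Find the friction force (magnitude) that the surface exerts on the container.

f ≈ 114 N (up the incline)

Normal force: N = m g cos θ = 75 × 9.81 × cos 40° = 563.6 N.
Parallel to the incline, ΣF = 0 gives f = m g sin θ − P = 472.9 − 359 = 113.9 N (up-slope positive).
Static friction can supply at most μ_s N = 388.9 N.
Since |113.9| ≤ 388.9 N, the container remains in static equilibrium and friction takes exactly the required value.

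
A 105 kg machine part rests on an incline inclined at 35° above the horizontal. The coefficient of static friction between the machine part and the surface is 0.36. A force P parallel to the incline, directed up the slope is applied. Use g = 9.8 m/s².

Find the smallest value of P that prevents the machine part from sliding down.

The machine part tends to slide down (tan θ > μ_s), so at the point of impending slip friction acts up-slope at its limit: f = μ_s N.
P is parallel to the surface, so N = m g cos θ = 843 N.
Along the incline: P + μ_s N = m g sin θ, so P = 590 − 0.36×843 = 287 N.

P_min ≈ 287 N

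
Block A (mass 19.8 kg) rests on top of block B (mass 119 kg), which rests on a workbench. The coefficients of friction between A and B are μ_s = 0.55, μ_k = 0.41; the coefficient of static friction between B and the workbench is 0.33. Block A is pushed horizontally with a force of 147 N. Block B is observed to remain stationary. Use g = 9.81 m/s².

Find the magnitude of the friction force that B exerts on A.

f ≈ 79.6 N

The normal force B exerts on A is simply A's weight, N₁ = 194.2 N.
So the A–B interface can sustain at most μ_s N₁ = 106.8 N of static friction.
P = 147 N exceeds that limit, so A slips over B and the interface friction becomes kinetic: f₁ = μ_k N₁ = 0.41×194.2 = 79.6 N.
By Newton's third law B feels 79.6 N forward from A. With B stationary, the floor's static friction on B balances it: f₂ = 79.6 N (well within μ_s(m_A+m_B)g = 449.3 N).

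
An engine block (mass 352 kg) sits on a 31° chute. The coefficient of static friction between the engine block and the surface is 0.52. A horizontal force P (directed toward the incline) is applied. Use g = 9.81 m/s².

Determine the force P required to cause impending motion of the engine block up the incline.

At impending motion up the slope, friction acts down-slope at its limit: f = μ_s N.
Perpendicular to the incline: N = m g cos θ + P sin θ.
Along the incline: P cos θ = m g sin θ + μ_s N = m g sin θ + μ_s (m g cos θ + P sin θ).
Solving, P (cos θ − μ_s sin θ) = m g (sin θ + μ_s cos θ), so P = 352×9.81×(sin 31° + 0.52 cos 31°)/(cos 31° − 0.52 sin 31°) = 3450×0.9608/0.5893 = 5630 N.

P ≈ 5630 N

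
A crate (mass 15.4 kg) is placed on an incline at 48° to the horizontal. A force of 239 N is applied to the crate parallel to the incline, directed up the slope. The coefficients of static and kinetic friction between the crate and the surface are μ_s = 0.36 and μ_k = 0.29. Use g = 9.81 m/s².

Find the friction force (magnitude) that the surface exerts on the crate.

f ≈ 29.3 N (down the incline)

Normal force: N = m g cos θ = 15.4 × 9.81 × cos 48° = 101.1 N.
For equilibrium along the incline the friction force must supply f = m g sin θ − P = 112.3 − 239 = -126.7 N (positive meaning up-slope).
The static-friction ceiling is μ_s N = 0.36 × 101.1 = 36.39 N.
Since |-126.7| > 36.39 N, static friction cannot hold it; the crate slides up the incline and kinetic friction applies: f = μ_k N = 0.29 × 101.1 = 29.3 N.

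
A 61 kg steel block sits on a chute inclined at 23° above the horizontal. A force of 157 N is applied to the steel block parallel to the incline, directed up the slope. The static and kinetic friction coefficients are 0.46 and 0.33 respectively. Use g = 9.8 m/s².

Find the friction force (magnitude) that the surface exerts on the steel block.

f ≈ 76.6 N (up the incline)

Perpendicular to the surface, N = m g cos θ = 61·9.8·cos 23° = 550.3 N.
Parallel to the incline, ΣF = 0 gives f = m g sin θ − P = 233.6 − 157 = 76.58 N (up-slope positive).
Maximum static friction available: μ_s N = 0.46 × 550.3 = 253.1 N.
Since |76.58| ≤ 253.1 N, static friction is sufficient; f equals the required value, not μ_s N.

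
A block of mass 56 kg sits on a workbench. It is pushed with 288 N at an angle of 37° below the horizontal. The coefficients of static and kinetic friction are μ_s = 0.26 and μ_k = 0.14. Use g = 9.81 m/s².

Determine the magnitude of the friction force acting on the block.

N = m g + P sin α = 549.4 + 288×sin 37° = 722.7 N.
The horizontal driving force is P cos α = 230 N, so equilibrium needs friction f = 230 N.
μ_s N = 0.26 × 722.7 = 187.9 N.
230 > 187.9 N → the block slides; f = μ_k N = 0.14×722.7 = 101 N.

f ≈ 101 N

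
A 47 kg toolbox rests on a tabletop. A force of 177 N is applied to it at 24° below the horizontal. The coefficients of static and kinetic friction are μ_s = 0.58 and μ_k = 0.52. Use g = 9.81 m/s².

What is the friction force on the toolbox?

f ≈ 162 N

The vertical component of P adds to the normal force: N = m g + P sin α = 461.1 + 71.99 = 533.1 N.
The horizontal driving force is P cos α = 161.7 N, so equilibrium needs friction f = 161.7 N.
μ_s N = 0.58 × 533.1 = 309.2 N.
Since 161.7 N does not exceed the limit, the toolbox stays at rest and f = 162 N.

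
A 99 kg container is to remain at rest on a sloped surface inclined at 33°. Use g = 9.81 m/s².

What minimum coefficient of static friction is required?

At the slip threshold m g sin θ = μ_s m g cos θ, so μ_s,min = tan θ.
μ_s,min = tan 33° = 0.649.

μ_s,min ≈ 0.649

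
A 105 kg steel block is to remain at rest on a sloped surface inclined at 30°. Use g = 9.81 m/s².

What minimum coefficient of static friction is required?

At the slip threshold m g sin θ = μ_s m g cos θ, so μ_s,min = tan θ.
μ_s,min = tan 30° = 0.577.

μ_s,min ≈ 0.577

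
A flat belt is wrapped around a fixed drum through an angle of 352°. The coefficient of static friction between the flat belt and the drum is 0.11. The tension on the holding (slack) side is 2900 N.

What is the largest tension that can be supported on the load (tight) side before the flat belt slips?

At impending slip the capstan equation gives T₂/T₁ = e^{μβ} with β in radians.
β = 352° × π/180 = 6.144 rad.
e^{μβ} = e^{0.11×6.144} = 1.966.
T₂ = T₁ · e^{μβ} = 2900 × 1.966 = 5700 N.

T_max ≈ 5700 N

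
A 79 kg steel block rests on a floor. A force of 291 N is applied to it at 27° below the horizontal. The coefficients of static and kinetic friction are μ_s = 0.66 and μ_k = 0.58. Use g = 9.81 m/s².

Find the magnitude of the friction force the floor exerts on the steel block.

Vertical equilibrium gives N = m g + P sin α = 907.1 N.
Horizontally, friction must balance P cos α = 259.3 N.
The static-friction limit is μ_s N = 598.7 N.
Since 259.3 N does not exceed the limit, the steel block stays at rest and f = 259 N.

f ≈ 259 N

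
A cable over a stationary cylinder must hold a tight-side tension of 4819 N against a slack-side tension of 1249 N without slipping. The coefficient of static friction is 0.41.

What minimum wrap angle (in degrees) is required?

β_min ≈ 189°

T₂/T₁ = e^{μβ} → β = ln(T₂/T₁)/μ.
β = ln(4819/1249)/0.41 = 1.35/0.41 = 3.293 rad.
In degrees: β = 3.293 × 180/π = 189°.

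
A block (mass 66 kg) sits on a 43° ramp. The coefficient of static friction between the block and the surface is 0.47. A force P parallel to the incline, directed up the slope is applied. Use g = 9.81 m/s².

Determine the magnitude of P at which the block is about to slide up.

P ≈ 664 N

At impending motion up the slope, friction acts down-slope at its limit: f = μ_s N.
P is parallel to the surface, so N = m g cos θ = 474 N.
Along the incline: P = m g sin θ + μ_s N = 442 + 0.47×474 = 664 N.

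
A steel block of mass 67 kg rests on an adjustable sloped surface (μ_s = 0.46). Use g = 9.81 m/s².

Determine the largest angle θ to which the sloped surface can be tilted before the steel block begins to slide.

θ_max ≈ 24.7°

At the slip threshold, m g sin θ = μ_s · m g cos θ, so tan θ = μ_s.
θ_max = arctan(0.46) = 24.7°.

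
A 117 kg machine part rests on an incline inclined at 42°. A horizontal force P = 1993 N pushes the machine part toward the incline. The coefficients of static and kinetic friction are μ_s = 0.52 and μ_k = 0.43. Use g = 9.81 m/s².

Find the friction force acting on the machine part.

Resolve perpendicular to the incline: N = m g cos θ + P sin θ = 117×9.81×cos 42° + 1993×sin 42° = 2187 N.
Parallel to the incline: P cos θ − m g sin θ = 1481 − 768 = 713.1 N; the friction needed to balance this is 713.1 N acting down the slope.
Maximum static friction: μ_s N = 0.52 × 2187 = 1137 N.
|f_req| = 713.1 ≤ 1137 N → the machine part is in equilibrium; friction equals the required value.

f ≈ 713 N (down the incline)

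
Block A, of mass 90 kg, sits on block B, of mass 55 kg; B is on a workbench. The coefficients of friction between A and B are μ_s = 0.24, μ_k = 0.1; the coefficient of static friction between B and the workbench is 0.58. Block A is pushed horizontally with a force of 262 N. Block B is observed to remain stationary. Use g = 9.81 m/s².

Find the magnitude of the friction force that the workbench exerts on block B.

Between the blocks, N₁ = m_A g = 882.9 N.
Maximum static friction on A from B: μ_s N₁ = 0.24×882.9 = 211.9 N.
P = 262 N exceeds that limit, so A slips over B and the interface friction becomes kinetic: f₁ = μ_k N₁ = 0.1×882.9 = 88.3 N.
By Newton's third law B feels 88.3 N forward from A. With B stationary, the floor's static friction on B balances it: f₂ = 88.3 N (well within μ_s(m_A+m_B)g = 825 N).

f ≈ 88.3 N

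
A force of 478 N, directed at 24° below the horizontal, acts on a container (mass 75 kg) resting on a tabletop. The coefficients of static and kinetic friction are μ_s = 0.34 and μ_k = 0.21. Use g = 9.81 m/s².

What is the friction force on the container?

N = m g + P sin α = 735.8 + 478×sin 24° = 930.2 N.
Horizontally, friction must balance P cos α = 436.7 N.
μ_s N = 0.34 × 930.2 = 316.3 N.
The required friction exceeds μ_s N, so the container moves and f = μ_k N = 195 N.

f ≈ 195 N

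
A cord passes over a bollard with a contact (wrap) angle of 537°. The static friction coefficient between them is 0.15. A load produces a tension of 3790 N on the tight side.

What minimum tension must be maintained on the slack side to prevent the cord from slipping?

T_min ≈ 929 N

Capstan equation at impending slip: T_tight/T_slack = e^{μβ}.
β = 537° = 9.372 rad; e^{μβ} = e^{0.15×9.372} = 4.079.
T_slack = T_tight / e^{μβ} = 3790 / 4.079 = 929 N.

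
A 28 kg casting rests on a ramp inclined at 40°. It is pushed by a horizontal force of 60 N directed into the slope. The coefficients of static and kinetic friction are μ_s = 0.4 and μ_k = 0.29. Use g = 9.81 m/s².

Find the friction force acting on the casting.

f ≈ 72.2 N (up the incline)

The horizontal push has a component P sin θ into the surface, so N = m g cos θ + P sin θ = 210.4 + 38.57 = 249 N.
Parallel to the incline: P cos θ − m g sin θ = 45.96 − 176.6 = -130.6 N; the friction needed to balance this is 130.6 N acting up the slope.
The limit of static friction is μ_s N = 99.59 N.
The required 130.6 N exceeds the static limit, so the casting slides down-slope and f = μ_k N = 0.29×249 = 72.2 N.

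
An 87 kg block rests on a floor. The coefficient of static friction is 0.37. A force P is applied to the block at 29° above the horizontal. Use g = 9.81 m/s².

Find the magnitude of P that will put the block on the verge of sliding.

N = m g − P sin α (the pull lifts the block).
At impending slip, P cos α = μ_s N = μ_s (m g − P sin α).
Solving: P (cos α + μ_s sin α) = μ_s m g → P = 0.37×853/(cos 29° + 0.37 sin 29°) = 316/1.054 = 300 N.

P ≈ 300 N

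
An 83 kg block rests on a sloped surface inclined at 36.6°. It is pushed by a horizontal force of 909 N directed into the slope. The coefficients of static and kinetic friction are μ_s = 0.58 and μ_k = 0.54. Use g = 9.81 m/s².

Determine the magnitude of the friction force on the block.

Normal direction: N = m g cos θ + P sin θ = 1196 N.
Along the incline, the net driving force (taking up-slope positive) is P cos θ − m g sin θ = 729.8 − 485.5 = 244.3 N, so equilibrium requires friction f = -244.3 N (down-slope).
Maximum static friction: μ_s N = 0.58 × 1196 = 693.5 N.
Since 244.3 N is within the 693.5 N limit, the block stays put and friction is exactly 244 N.

f ≈ 244 N (down the incline)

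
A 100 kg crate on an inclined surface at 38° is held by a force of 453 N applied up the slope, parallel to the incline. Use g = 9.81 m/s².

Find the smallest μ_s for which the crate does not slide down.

N = m g cos θ = 773 N.
Friction must make up the shortfall along the incline: f = m g sin θ − P = 604 − 453 = 151 N.
At the threshold f = μ_s N, so μ_s,min = 151/773 = 0.195.

μ_s,min ≈ 0.195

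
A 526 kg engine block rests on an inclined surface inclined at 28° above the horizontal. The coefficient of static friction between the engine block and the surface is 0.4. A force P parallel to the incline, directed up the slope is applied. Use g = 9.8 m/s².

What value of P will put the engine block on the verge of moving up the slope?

At impending motion up the slope, friction acts down-slope at its limit: f = μ_s N.
P is parallel to the surface, so N = m g cos θ = 4550 N.
Along the incline: P = m g sin θ + μ_s N = 2420 + 0.4×4550 = 4240 N.

P ≈ 4240 N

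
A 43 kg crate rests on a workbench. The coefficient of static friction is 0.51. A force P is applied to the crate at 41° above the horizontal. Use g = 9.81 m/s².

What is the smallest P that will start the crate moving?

N = m g − P sin α (the pull lifts the crate).
At impending slip, P cos α = μ_s N = μ_s (m g − P sin α).
Solving: P (cos α + μ_s sin α) = μ_s m g → P = 0.51×422/(cos 41° + 0.51 sin 41°) = 215/1.089 = 197 N.

P ≈ 197 N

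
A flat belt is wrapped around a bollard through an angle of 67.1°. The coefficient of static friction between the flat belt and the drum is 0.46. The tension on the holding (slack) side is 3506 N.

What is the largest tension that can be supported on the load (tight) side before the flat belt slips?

T_max ≈ 6010 N

At impending slip the capstan equation gives T₂/T₁ = e^{μβ} with β in radians.
β = 67.1° × π/180 = 1.171 rad.
e^{μβ} = e^{0.46×1.171} = 1.714.
T₂ = T₁ · e^{μβ} = 3506 × 1.714 = 6010 N.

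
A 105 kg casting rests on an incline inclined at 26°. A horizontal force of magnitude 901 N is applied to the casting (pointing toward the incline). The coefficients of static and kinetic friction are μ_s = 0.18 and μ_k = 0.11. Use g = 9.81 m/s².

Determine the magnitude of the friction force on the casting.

f ≈ 145 N (down the incline)

Normal direction: N = m g cos θ + P sin θ = 1321 N.
Along the incline, the net driving force (taking up-slope positive) is P cos θ − m g sin θ = 809.8 − 451.5 = 358.3 N, so equilibrium requires friction f = -358.3 N (down-slope).
Maximum static friction: μ_s N = 0.18 × 1321 = 237.7 N.
|f_req| = 358.3 > 237.7 N → the casting slides up the incline; f = μ_k N = 0.11 × 1321 = 145 N.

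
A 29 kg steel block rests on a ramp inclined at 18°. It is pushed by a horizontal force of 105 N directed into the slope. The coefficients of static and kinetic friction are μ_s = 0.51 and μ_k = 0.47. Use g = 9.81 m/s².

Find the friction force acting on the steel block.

The horizontal push has a component P sin θ into the surface, so N = m g cos θ + P sin θ = 270.6 + 32.45 = 303 N.
Along the incline, the net driving force (taking up-slope positive) is P cos θ − m g sin θ = 99.86 − 87.91 = 11.95 N, so equilibrium requires friction f = -11.95 N (down-slope).
The limit of static friction is μ_s N = 154.5 N.
Since 11.95 N is within the 154.5 N limit, the steel block stays put and friction is exactly 11.9 N.

f ≈ 11.9 N (down the incline)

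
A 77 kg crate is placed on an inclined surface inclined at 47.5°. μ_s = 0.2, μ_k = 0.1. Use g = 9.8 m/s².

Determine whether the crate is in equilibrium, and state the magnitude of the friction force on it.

N = m g cos θ = 510 N.
Down-slope weight component: m g sin θ = 556 N.
μ_s N = 102 N.
556 > 102 N, so it slides; kinetic friction f = μ_k N = 0.1×510 = 51 N.

f ≈ 51 N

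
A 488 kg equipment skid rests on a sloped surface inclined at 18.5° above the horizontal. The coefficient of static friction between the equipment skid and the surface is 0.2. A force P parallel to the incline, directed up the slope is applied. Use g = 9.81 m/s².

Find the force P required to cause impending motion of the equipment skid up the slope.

At impending motion up the slope, friction acts down-slope at its limit: f = μ_s N.
P is parallel to the surface, so N = m g cos θ = 4540 N.
Along the incline: P = m g sin θ + μ_s N = 1520 + 0.2×4540 = 2430 N.

P ≈ 2430 N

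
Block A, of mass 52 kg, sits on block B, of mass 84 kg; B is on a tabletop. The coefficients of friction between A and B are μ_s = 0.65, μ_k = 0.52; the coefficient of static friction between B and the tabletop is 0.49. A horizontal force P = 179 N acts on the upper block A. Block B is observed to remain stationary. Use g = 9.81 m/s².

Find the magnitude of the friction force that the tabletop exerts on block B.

Between the blocks, N₁ = m_A g = 510.1 N.
Maximum static friction on A from B: μ_s N₁ = 0.65×510.1 = 331.6 N.
Since P = 179 N ≤ 331.6 N, A does not slip on B; friction on A equals P = 179 N.
B experiences an equal 179 N forward from A (third law). B is in equilibrium, so the floor supplies f₂ = 179 N of static friction (limit μ_s(m_A+m_B)g = 653.7 N, not exceeded).

f ≈ 179 N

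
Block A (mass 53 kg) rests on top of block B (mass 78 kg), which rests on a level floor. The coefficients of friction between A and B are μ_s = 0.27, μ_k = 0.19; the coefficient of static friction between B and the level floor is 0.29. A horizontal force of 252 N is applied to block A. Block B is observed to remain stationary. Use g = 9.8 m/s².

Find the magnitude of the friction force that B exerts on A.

Between the blocks, N₁ = m_A g = 519.4 N.
So the A–B interface can sustain at most μ_s N₁ = 140.2 N of static friction.
P = 252 N exceeds that limit, so A slips over B and the interface friction becomes kinetic: f₁ = μ_k N₁ = 0.19×519.4 = 98.7 N.
B experiences an equal 98.7 N forward from A (third law). B is in equilibrium, so the floor supplies f₂ = 98.7 N of static friction (limit μ_s(m_A+m_B)g = 372.3 N, not exceeded).

f ≈ 98.7 N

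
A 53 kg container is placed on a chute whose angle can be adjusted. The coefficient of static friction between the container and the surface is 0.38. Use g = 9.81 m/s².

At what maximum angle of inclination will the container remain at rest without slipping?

θ_max ≈ 20.8°

At the slip threshold, m g sin θ = μ_s · m g cos θ, so tan θ = μ_s.
θ_max = arctan(0.38) = 20.8°.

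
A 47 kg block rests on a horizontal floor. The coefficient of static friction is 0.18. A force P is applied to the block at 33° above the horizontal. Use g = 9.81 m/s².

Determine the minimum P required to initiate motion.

N = m g − P sin α (the pull lifts the block).
At impending slip, P cos α = μ_s N = μ_s (m g − P sin α).
Solving: P (cos α + μ_s sin α) = μ_s m g → P = 0.18×461/(cos 33° + 0.18 sin 33°) = 83/0.9367 = 88.6 N.

P ≈ 88.6 N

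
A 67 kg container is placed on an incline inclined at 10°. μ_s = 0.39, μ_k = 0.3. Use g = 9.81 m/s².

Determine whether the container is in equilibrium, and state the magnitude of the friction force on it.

f ≈ 114 N

N = m g cos θ = 647 N.
Down-slope weight component: m g sin θ = 114 N.
μ_s N = 252 N.
114 ≤ 252 N, so it stays put; friction = 114 N.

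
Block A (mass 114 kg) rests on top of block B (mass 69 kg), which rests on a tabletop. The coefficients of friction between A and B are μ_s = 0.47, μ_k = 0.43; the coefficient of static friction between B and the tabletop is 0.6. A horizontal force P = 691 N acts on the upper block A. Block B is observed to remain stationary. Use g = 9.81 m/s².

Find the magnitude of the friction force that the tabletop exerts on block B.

f ≈ 481 N

Normal force at the A–B interface: N₁ = m_A g = 1118 N.
So the A–B interface can sustain at most μ_s N₁ = 525.6 N of static friction.
P = 691 N exceeds that limit, so A slips over B and the interface friction becomes kinetic: f₁ = μ_k N₁ = 0.43×1118 = 481 N.
B experiences an equal 481 N forward from A (third law). B is in equilibrium, so the floor supplies f₂ = 481 N of static friction (limit μ_s(m_A+m_B)g = 1077 N, not exceeded).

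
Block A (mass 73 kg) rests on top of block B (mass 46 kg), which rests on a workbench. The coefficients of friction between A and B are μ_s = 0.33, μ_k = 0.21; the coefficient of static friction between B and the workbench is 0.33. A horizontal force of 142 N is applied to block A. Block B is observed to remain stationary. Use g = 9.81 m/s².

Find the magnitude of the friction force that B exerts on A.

f ≈ 142 N

Between the blocks, N₁ = m_A g = 716.1 N.
Maximum static friction on A from B: μ_s N₁ = 0.33×716.1 = 236.3 N.
P = 142 N is within that limit, so A and B move together (both at rest); the A–B friction is simply f₁ = P = 142 N.
B experiences an equal 142 N forward from A (third law). B is in equilibrium, so the floor supplies f₂ = 142 N of static friction (limit μ_s(m_A+m_B)g = 385.2 N, not exceeded).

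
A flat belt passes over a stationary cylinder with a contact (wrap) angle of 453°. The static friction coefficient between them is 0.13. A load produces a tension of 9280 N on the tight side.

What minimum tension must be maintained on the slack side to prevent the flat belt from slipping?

Capstan equation at impending slip: T_tight/T_slack = e^{μβ}.
β = 453° = 7.906 rad; e^{μβ} = e^{0.13×7.906} = 2.795.
T_slack = T_tight / e^{μβ} = 9280 / 2.795 = 3320 N.

T_min ≈ 3320 N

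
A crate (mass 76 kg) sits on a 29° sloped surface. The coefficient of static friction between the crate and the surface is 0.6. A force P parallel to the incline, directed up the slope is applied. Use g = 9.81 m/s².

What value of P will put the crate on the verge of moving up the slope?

At impending motion up the slope, friction acts down-slope at its limit: f = μ_s N.
P is parallel to the surface, so N = m g cos θ = 652 N.
Along the incline: P = m g sin θ + μ_s N = 361 + 0.6×652 = 753 N.

P ≈ 753 N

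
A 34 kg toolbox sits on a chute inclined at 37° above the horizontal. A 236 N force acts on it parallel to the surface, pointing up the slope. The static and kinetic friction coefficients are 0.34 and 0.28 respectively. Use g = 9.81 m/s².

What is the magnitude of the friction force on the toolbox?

f ≈ 35.3 N (down the incline)

Normal force: N = m g cos θ = 34 × 9.81 × cos 37° = 266.4 N.
The friction needed for equilibrium is m g sin θ − P = 200.7 − 236 = -35.27 N, measured positive up-slope.
Static friction can supply at most μ_s N = 90.57 N.
Since |-35.27| ≤ 90.57 N, the toolbox remains in static equilibrium and friction takes exactly the required value.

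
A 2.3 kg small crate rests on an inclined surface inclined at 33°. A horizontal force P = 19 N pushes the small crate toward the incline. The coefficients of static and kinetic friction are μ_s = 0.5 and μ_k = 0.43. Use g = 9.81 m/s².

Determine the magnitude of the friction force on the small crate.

Resolve perpendicular to the incline: N = m g cos θ + P sin θ = 2.3×9.81×cos 33° + 19×sin 33° = 29.27 N.
Along the incline, the net driving force (taking up-slope positive) is P cos θ − m g sin θ = 15.93 − 12.29 = 3.646 N, so equilibrium requires friction f = -3.646 N (down-slope).
Maximum static friction: μ_s N = 0.5 × 29.27 = 14.64 N.
Since 3.646 N is within the 14.64 N limit, the small crate stays put and friction is exactly 3.65 N.

f ≈ 3.65 N (down the incline)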